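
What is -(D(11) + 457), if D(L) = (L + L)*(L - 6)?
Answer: -567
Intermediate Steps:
D(L) = 2*L*(-6 + L) (D(L) = (2*L)*(-6 + L) = 2*L*(-6 + L))
-(D(11) + 457) = -(2*11*(-6 + 11) + 457) = -(2*11*5 + 457) = -(110 + 457) = -1*567 = -567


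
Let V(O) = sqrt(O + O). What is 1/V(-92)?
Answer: -I*sqrt(46)/92 ≈ -0.073721*I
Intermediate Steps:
V(O) = sqrt(2)*sqrt(O) (V(O) = sqrt(2*O) = sqrt(2)*sqrt(O))
1/V(-92) = 1/(sqrt(2)*sqrt(-92)) = 1/(sqrt(2)*(2*I*sqrt(23))) = 1/(2*I*sqrt(46)) = -I*sqrt(46)/92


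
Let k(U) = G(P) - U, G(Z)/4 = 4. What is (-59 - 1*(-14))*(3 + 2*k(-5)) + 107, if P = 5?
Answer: -1918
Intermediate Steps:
G(Z) = 16 (G(Z) = 4*4 = 16)
k(U) = 16 - U
(-59 - 1*(-14))*(3 + 2*k(-5)) + 107 = (-59 - 1*(-14))*(3 + 2*(16 - 1*(-5))) + 107 = (-59 + 14)*(3 + 2*(16 + 5)) + 107 = -45*(3 + 2*21) + 107 = -45*(3 + 42) + 107 = -45*45 + 107 = -2025 + 107 = -1918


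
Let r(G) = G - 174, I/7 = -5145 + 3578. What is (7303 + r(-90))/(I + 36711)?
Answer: 7039/25742 ≈ 0.27344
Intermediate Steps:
I = -10969 (I = 7*(-5145 + 3578) = 7*(-1567) = -10969)
r(G) = -174 + G
(7303 + r(-90))/(I + 36711) = (7303 + (-174 - 90))/(-10969 + 36711) = (7303 - 264)/25742 = 7039*(1/25742) = 7039/25742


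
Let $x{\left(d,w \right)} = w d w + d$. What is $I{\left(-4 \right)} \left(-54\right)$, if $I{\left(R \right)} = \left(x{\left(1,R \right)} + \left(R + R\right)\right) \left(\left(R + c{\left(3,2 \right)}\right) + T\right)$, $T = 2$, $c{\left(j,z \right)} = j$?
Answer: $-486$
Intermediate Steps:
$x{\left(d,w \right)} = d + d w^{2}$ ($x{\left(d,w \right)} = d w w + d = d w^{2} + d = d + d w^{2}$)
$I{\left(R \right)} = \left(5 + R\right) \left(1 + R^{2} + 2 R\right)$ ($I{\left(R \right)} = \left(1 \left(1 + R^{2}\right) + \left(R + R\right)\right) \left(\left(R + 3\right) + 2\right) = \left(\left(1 + R^{2}\right) + 2 R\right) \left(\left(3 + R\right) + 2\right) = \left(1 + R^{2} + 2 R\right) \left(5 + R\right) = \left(5 + R\right) \left(1 + R^{2} + 2 R\right)$)
$I{\left(-4 \right)} \left(-54\right) = \left(5 + \left(-4\right)^{3} + 7 \left(-4\right)^{2} + 11 \left(-4\right)\right) \left(-54\right) = \left(5 - 64 + 7 \cdot 16 - 44\right) \left(-54\right) = \left(5 - 64 + 112 - 44\right) \left(-54\right) = 9 \left(-54\right) = -486$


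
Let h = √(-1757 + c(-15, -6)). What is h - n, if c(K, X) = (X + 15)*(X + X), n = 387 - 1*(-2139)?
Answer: -2526 + I*√1865 ≈ -2526.0 + 43.186*I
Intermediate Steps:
n = 2526 (n = 387 + 2139 = 2526)
c(K, X) = 2*X*(15 + X) (c(K, X) = (15 + X)*(2*X) = 2*X*(15 + X))
h = I*√1865 (h = √(-1757 + 2*(-6)*(15 - 6)) = √(-1757 + 2*(-6)*9) = √(-1757 - 108) = √(-1865) = I*√1865 ≈ 43.186*I)
h - n = I*√1865 - 1*2526 = I*√1865 - 2526 = -2526 + I*√1865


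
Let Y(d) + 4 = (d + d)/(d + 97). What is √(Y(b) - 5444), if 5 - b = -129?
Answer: 2*I*√72662205/231 ≈ 73.803*I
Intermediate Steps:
b = 134 (b = 5 - 1*(-129) = 5 + 129 = 134)
Y(d) = -4 + 2*d/(97 + d) (Y(d) = -4 + (d + d)/(d + 97) = -4 + (2*d)/(97 + d) = -4 + 2*d/(97 + d))
√(Y(b) - 5444) = √(2*(-194 - 1*134)/(97 + 134) - 5444) = √(2*(-194 - 134)/231 - 5444) = √(2*(1/231)*(-328) - 5444) = √(-656/231 - 5444) = √(-1258220/231) = 2*I*√72662205/231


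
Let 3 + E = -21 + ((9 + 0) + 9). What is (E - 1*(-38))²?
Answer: 1024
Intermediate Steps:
E = -6 (E = -3 + (-21 + ((9 + 0) + 9)) = -3 + (-21 + (9 + 9)) = -3 + (-21 + 18) = -3 - 3 = -6)
(E - 1*(-38))² = (-6 - 1*(-38))² = (-6 + 38)² = 32² = 1024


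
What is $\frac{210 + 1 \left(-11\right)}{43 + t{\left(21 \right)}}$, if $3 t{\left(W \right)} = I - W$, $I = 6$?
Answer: $\frac{199}{38} \approx 5.2368$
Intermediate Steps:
$t{\left(W \right)} = 2 - \frac{W}{3}$ ($t{\left(W \right)} = \frac{6 - W}{3} = 2 - \frac{W}{3}$)
$\frac{210 + 1 \left(-11\right)}{43 + t{\left(21 \right)}} = \frac{210 + 1 \left(-11\right)}{43 + \left(2 - 7\right)} = \frac{210 - 11}{43 + \left(2 - 7\right)} = \frac{199}{43 - 5} = \frac{199}{38}$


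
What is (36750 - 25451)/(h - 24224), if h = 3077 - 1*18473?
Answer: -11299/39620 ≈ -0.28518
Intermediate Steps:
h = -15396 (h = 3077 - 18473 = -15396)
(36750 - 25451)/(h - 24224) = (36750 - 25451)/(-15396 - 24224) = 11299/(-39620) = 11299*(-1/39620) = -11299/39620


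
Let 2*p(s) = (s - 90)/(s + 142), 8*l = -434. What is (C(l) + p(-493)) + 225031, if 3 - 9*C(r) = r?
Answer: 315953621/1404 ≈ 2.2504e+5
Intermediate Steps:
l = -217/4 (l = (1/8)*(-434) = -217/4 ≈ -54.250)
C(r) = 1/3 - r/9
p(s) = (-90 + s)/(2*(142 + s)) (p(s) = ((s - 90)/(s + 142))/2 = ((-90 + s)/(142 + s))/2 = (-90 + s)/(2*(142 + s)))
(C(l) + p(-493)) + 225031 = ((1/3 - 1/9*(-217/4)) + (-90 - 493)/(2*(142 - 493))) + 225031 = ((1/3 + 217/36) + (1/2)*(-583)/(-351)) + 225031 = (229/36 + (1/2)*(-1/351)*(-583)) + 225031 = (229/36 + 583/702) + 225031 = 10097/1404 + 225031 = 315953621/1404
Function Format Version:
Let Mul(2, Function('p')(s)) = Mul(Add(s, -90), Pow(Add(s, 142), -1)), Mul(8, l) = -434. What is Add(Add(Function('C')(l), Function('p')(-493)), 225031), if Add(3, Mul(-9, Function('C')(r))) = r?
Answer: Rational(315953621, 1404) ≈ 2.2504e+5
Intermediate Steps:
l = Rational(-217, 4) (l = Mul(Rational(1, 8), -434) = Rational(-217, 4) ≈ -54.250)
Function('C')(r) = Add(Rational(1, 3), Mul(Rational(-1, 9), r))
Function('p')(s) = Mul(Rational(1, 2), Pow(Add(142, s), -1), Add(-90, s)) (Function('p')(s) = Mul(Rational(1, 2), Mul(Add(s, -90), Pow(Add(s, 142), -1))) = Mul(Rational(1, 2), Mul(Add(-90, s), Pow(Add(142, s), -1))) = Mul(Rational(1, 2), Mul(Pow(Add(142, s), -1), Add(-90, s))) = Mul(Rational(1, 2), Pow(Add(142, s), -1), Add(-90, s)))
Add(Add(Function('C')(l), Function('p')(-493)), 225031) = Add(Add(Add(Rational(1, 3), Mul(Rational(-1, 9), Rational(-217, 4))), Mul(Rational(1, 2), Pow(Add(142, -493), -1), Add(-90, -493))), 225031) = Add(Add(Add(Rational(1, 3), Rational(217, 36)), Mul(Rational(1, 2), Pow(-351, -1), -583)), 225031) = Add(Add(Rational(229, 36), Mul(Rational(1, 2), Rational(-1, 351), -583)), 225031) = Add(Add(Rational(229, 36), Rational(583, 702)), 225031) = Add(Rational(10097, 1404), 225031) = Rational(315953621, 1404)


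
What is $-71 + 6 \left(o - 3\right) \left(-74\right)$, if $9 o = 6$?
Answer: $965$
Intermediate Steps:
$o = \frac{2}{3}$ ($o = \frac{1}{9} \cdot 6 = \frac{2}{3} \approx 0.66667$)
$-71 + 6 \left(o - 3\right) \left(-74\right) = -71 + 6 \left(\frac{2}{3} - 3\right) \left(-74\right) = -71 + 6 \left(- \frac{7}{3}\right) \left(-74\right) = -71 - -1036 = -71 + 1036 = 965$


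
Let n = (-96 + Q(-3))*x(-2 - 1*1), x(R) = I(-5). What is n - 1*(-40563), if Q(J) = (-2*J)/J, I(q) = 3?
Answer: 40269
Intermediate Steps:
x(R) = 3
Q(J) = -2
n = -294 (n = (-96 - 2)*3 = -98*3 = -294)
n - 1*(-40563) = -294 - 1*(-40563) = -294 + 40563 = 40269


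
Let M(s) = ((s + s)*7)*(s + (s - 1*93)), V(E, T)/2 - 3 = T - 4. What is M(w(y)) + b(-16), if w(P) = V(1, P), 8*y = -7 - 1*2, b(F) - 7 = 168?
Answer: 24857/4 ≈ 6214.3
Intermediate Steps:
b(F) = 175 (b(F) = 7 + 168 = 175)
V(E, T) = -2 + 2*T (V(E, T) = 6 + 2*(T - 4) = 6 + 2*(-4 + T) = 6 + (-8 + 2*T) = -2 + 2*T)
y = -9/8 (y = (-7 - 1*2)/8 = (-7 - 2)/8 = (⅛)*(-9) = -9/8 ≈ -1.1250)
w(P) = -2 + 2*P
M(s) = 14*s*(-93 + 2*s) (M(s) = ((2*s)*7)*(s + (s - 93)) = (14*s)*(s + (-93 + s)) = (14*s)*(-93 + 2*s) = 14*s*(-93 + 2*s))
M(w(y)) + b(-16) = 14*(-2 + 2*(-9/8))*(-93 + 2*(-2 + 2*(-9/8))) + 175 = 14*(-2 - 9/4)*(-93 + 2*(-2 - 9/4)) + 175 = 14*(-17/4)*(-93 + 2*(-17/4)) + 175 = 14*(-17/4)*(-93 - 17/2) + 175 = 14*(-17/4)*(-203/2) + 175 = 24157/4 + 175 = 24857/4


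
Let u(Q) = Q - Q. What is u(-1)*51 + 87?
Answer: 87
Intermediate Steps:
u(Q) = 0
u(-1)*51 + 87 = 0*51 + 87 = 0 + 87 = 87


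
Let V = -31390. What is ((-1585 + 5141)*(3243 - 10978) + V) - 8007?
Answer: -27545057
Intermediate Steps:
((-1585 + 5141)*(3243 - 10978) + V) - 8007 = ((-1585 + 5141)*(3243 - 10978) - 31390) - 8007 = (3556*(-7735) - 31390) - 8007 = (-27505660 - 31390) - 8007 = -27537050 - 8007 = -27545057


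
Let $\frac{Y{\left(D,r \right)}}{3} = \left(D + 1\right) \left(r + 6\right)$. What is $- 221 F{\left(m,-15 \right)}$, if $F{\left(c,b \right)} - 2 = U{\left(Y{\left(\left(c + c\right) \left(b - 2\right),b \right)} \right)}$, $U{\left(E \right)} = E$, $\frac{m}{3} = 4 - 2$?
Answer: $-1211743$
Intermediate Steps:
$m = 6$ ($m = 3 \left(4 - 2\right) = 3 \cdot 2 = 6$)
$Y{\left(D,r \right)} = 3 \left(1 + D\right) \left(6 + r\right)$ ($Y{\left(D,r \right)} = 3 \left(D + 1\right) \left(r + 6\right) = 3 \left(1 + D\right) \left(6 + r\right)$)
$F{\left(c,b \right)} = 20 + 3 b + 36 c \left(-2 + b\right) + 6 b c \left(-2 + b\right)$ ($F{\left(c,b \right)} = 2 + \left(18 + 3 b + 18 \left(c + c\right) \left(b - 2\right) + 3 \left(c + c\right) \left(b - 2\right) b\right) = 2 + \left(18 + 3 b + 18 \cdot 2 c \left(-2 + b\right) + 3 \cdot 2 c \left(-2 + b\right) b\right) = 2 + \left(18 + 3 b + 36 c \left(-2 + b\right) + 6 b c \left(-2 + b\right)\right) = 20 + 3 b + 36 c \left(-2 + b\right) + 6 b c \left(-2 + b\right)$)
$- 221 F{\left(m,-15 \right)} = - 221 \left(20 + 3 \left(-15\right) + 36 \cdot 6 \left(-2 - 15\right) + 6 \left(-15\right) 6 \left(-2 - 15\right)\right) = - 221 \left(20 - 45 + 36 \cdot 6 \left(-17\right) + 6 \left(-15\right) 6 \left(-17\right)\right) = - 221 \left(20 - 45 - 3672 + 9180\right) = \left(-221\right) 5483 = -1211743$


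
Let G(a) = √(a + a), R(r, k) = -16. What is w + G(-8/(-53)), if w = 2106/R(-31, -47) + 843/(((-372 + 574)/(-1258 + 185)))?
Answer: -3724509/808 + 4*√53/53 ≈ -4609.0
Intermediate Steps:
G(a) = √2*√a (G(a) = √(2*a) = √2*√a)
w = -3724509/808 (w = 2106/(-16) + 843/(((-372 + 574)/(-1258 + 185))) = 2106*(-1/16) + 843/((202/(-1073))) = -1053/8 + 843/((202*(-1/1073))) = -1053/8 + 843/(-202/1073) = -1053/8 + 843*(-1073/202) = -1053/8 - 904539/202 = -3724509/808 ≈ -4609.5)
w + G(-8/(-53)) = -3724509/808 + √2*√(-8/(-53)) = -3724509/808 + √2*√(-8*(-1/53)) = -3724509/808 + √2*√(8/53) = -3724509/808 + √2*(2*√106/53) = -3724509/808 + 4*√53/53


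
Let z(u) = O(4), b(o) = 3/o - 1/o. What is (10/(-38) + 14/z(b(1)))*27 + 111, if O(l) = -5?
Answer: 2688/95 ≈ 28.295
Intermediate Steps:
b(o) = 2/o
z(u) = -5
(10/(-38) + 14/z(b(1)))*27 + 111 = (10/(-38) + 14/(-5))*27 + 111 = (10*(-1/38) + 14*(-1/5))*27 + 111 = (-5/19 - 14/5)*27 + 111 = -291/95*27 + 111 = -7857/95 + 111 = 2688/95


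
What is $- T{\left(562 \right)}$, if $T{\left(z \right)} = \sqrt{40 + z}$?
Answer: $- \sqrt{602} \approx -24.536$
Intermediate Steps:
$- T{\left(562 \right)} = - \sqrt{40 + 562} = - \sqrt{602}$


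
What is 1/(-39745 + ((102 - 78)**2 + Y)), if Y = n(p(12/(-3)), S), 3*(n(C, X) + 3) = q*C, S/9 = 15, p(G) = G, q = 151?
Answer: -3/118120 ≈ -2.5398e-5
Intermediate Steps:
S = 135 (S = 9*15 = 135)
n(C, X) = -3 + 151*C/3 (n(C, X) = -3 + (151*C)/3 = -3 + 151*C/3)
Y = -613/3 (Y = -3 + 151*(12/(-3))/3 = -3 + 151*(12*(-1/3))/3 = -3 + (151/3)*(-4) = -3 - 604/3 = -613/3 ≈ -204.33)
1/(-39745 + ((102 - 78)**2 + Y)) = 1/(-39745 + ((102 - 78)**2 - 613/3)) = 1/(-39745 + (24**2 - 613/3)) = 1/(-39745 + (576 - 613/3)) = 1/(-39745 + 1115/3) = 1/(-118120/3) = -3/118120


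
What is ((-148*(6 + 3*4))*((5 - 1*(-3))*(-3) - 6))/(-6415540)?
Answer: -3996/320777 ≈ -0.012457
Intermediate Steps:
((-148*(6 + 3*4))*((5 - 1*(-3))*(-3) - 6))/(-6415540) = ((-148*(6 + 12))*((5 + 3)*(-3) - 6))*(-1/6415540) = ((-148*18)*(8*(-3) - 6))*(-1/6415540) = -2664*(-24 - 6)*(-1/6415540) = -2664*(-30)*(-1/6415540) = 79920*(-1/6415540) = -3996/320777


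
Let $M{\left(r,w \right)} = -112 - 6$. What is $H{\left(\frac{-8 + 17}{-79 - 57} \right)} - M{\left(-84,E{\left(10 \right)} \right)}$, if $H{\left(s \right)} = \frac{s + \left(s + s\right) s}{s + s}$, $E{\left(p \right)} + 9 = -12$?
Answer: $\frac{16107}{136} \approx 118.43$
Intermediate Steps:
$E{\left(p \right)} = -21$ ($E{\left(p \right)} = -9 - 12 = -21$)
$M{\left(r,w \right)} = -118$
$H{\left(s \right)} = \frac{s + 2 s^{2}}{2 s}$ ($H{\left(s \right)} = \frac{s + 2 s s}{2 s} = \left(s + 2 s^{2}\right) \frac{1}{2 s} = \frac{s + 2 s^{2}}{2 s}$)
$H{\left(\frac{-8 + 17}{-79 - 57} \right)} - M{\left(-84,E{\left(10 \right)} \right)} = \left(\frac{1}{2} + \frac{-8 + 17}{-79 - 57}\right) - -118 = \left(\frac{1}{2} + \frac{9}{-136}\right) + 118 = \left(\frac{1}{2} + 9 \left(- \frac{1}{136}\right)\right) + 118 = \left(\frac{1}{2} - \frac{9}{136}\right) + 118 = \frac{59}{136} + 118 = \frac{16107}{136}$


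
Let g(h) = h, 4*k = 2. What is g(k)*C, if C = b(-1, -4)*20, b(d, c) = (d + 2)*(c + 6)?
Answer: 20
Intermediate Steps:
k = 1/2 (k = (1/4)*2 = 1/2 ≈ 0.50000)
b(d, c) = (2 + d)*(6 + c)
C = 40 (C = (12 + 2*(-4) + 6*(-1) - 4*(-1))*20 = (12 - 8 - 6 + 4)*20 = 2*20 = 40)
g(k)*C = (1/2)*40 = 20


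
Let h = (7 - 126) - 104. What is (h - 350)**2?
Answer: 328329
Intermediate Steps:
h = -223 (h = -119 - 104 = -223)
(h - 350)**2 = (-223 - 350)**2 = (-573)**2 = 328329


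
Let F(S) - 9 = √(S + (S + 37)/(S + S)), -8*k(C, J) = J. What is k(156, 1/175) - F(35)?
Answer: -12601/1400 - √44135/35 ≈ -15.003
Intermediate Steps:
k(C, J) = -J/8
F(S) = 9 + √(S + (37 + S)/(2*S)) (F(S) = 9 + √(S + (S + 37)/(S + S)) = 9 + √(S + (37 + S)/((2*S))) = 9 + √(S + (37 + S)*(1/(2*S))) = 9 + √(S + (37 + S)/(2*S)))
k(156, 1/175) - F(35) = -⅛/175 - (9 + √(2 + 4*35 + 74/35)/2) = -⅛*1/175 - (9 + √(2 + 140 + 74*(1/35))/2) = -1/1400 - (9 + √(2 + 140 + 74/35)/2) = -1/1400 - (9 + √(5044/35)/2) = -1/1400 - (9 + (2*√44135/35)/2) = -1/1400 - (9 + √44135/35) = -1/1400 + (-9 - √44135/35) = -12601/1400 - √44135/35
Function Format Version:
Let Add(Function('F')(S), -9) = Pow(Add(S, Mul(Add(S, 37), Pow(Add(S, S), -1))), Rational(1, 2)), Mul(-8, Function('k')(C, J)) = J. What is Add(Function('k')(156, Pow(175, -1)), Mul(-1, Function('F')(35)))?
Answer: Add(Rational(-12601, 1400), Mul(Rational(-1, 35), Pow(44135, Rational(1, 2)))) ≈ -15.003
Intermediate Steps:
Function('k')(C, J) = Mul(Rational(-1, 8), J)
Function('F')(S) = Add(9, Pow(Add(S, Mul(Rational(1, 2), Pow(S, -1), Add(37, S))), Rational(1, 2))) (Function('F')(S) = Add(9, Pow(Add(S, Mul(Add(S, 37), Pow(Add(S, S), -1))), Rational(1, 2))) = Add(9, Pow(Add(S, Mul(Add(37, S), Pow(Mul(2, S), -1))), Rational(1, 2))) = Add(9, Pow(Add(S, Mul(Add(37, S), Mul(Rational(1, 2), Pow(S, -1)))), Rational(1, 2))) = Add(9, Pow(Add(S, Mul(Rational(1, 2), Pow(S, -1), Add(37, S))), Rational(1, 2))))
Add(Function('k')(156, Pow(175, -1)), Mul(-1, Function('F')(35))) = Add(Mul(Rational(-1, 8), Pow(175, -1)), Mul(-1, Add(9, Mul(Rational(1, 2), Pow(Add(2, Mul(4, 35), Mul(74, Pow(35, -1))), Rational(1, 2)))))) = Add(Mul(Rational(-1, 8), Rational(1, 175)), Mul(-1, Add(9, Mul(Rational(1, 2), Pow(Add(2, 140, Mul(74, Rational(1, 35))), Rational(1, 2)))))) = Add(Rational(-1, 1400), Mul(-1, Add(9, Mul(Rational(1, 2), Pow(Add(2, 140, Rational(74, 35)), Rational(1, 2)))))) = Add(Rational(-1, 1400), Mul(-1, Add(9, Mul(Rational(1, 2), Pow(Rational(5044, 35), Rational(1, 2)))))) = Add(Rational(-1, 1400), Mul(-1, Add(9, Mul(Rational(1, 2), Mul(Rational(2, 35), Pow(44135, Rational(1, 2))))))) = Add(Rational(-1, 1400), Mul(-1, Add(9, Mul(Rational(1, 35), Pow(44135, Rational(1, 2)))))) = Add(Rational(-1, 1400), Add(-9, Mul(Rational(-1, 35), Pow(44135, Rational(1, 2))))) = Add(Rational(-12601, 1400), Mul(Rational(-1, 35), Pow(44135, Rational(1, 2))))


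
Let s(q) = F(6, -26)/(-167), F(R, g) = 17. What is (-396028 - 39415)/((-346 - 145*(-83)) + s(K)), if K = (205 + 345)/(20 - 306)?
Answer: -72718981/1952046 ≈ -37.253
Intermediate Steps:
K = -25/13 (K = 550/(-286) = 550*(-1/286) = -25/13 ≈ -1.9231)
s(q) = -17/167 (s(q) = 17/(-167) = 17*(-1/167) = -17/167)
(-396028 - 39415)/((-346 - 145*(-83)) + s(K)) = (-396028 - 39415)/((-346 - 145*(-83)) - 17/167) = -435443/((-346 + 12035) - 17/167) = -435443/(11689 - 17/167) = -435443/1952046/167 = -435443*167/1952046 = -72718981/1952046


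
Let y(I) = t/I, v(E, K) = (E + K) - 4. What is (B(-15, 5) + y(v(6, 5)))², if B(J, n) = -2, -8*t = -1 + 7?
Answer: 3481/784 ≈ 4.4400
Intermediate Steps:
t = -¾ (t = -(-1 + 7)/8 = -⅛*6 = -¾ ≈ -0.75000)
v(E, K) = -4 + E + K
y(I) = -3/(4*I)
(B(-15, 5) + y(v(6, 5)))² = (-2 - 3/(4*(-4 + 6 + 5)))² = (-2 - ¾/7)² = (-2 - ¾*⅐)² = (-2 - 3/28)² = (-59/28)² = 3481/784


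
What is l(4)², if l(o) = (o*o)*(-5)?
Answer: 6400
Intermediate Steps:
l(o) = -5*o² (l(o) = o²*(-5) = -5*o²)
l(4)² = (-5*4²)² = (-5*16)² = (-80)² = 6400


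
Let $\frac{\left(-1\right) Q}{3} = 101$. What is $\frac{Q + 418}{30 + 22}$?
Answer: $\frac{115}{52} \approx 2.2115$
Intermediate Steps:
$Q = -303$ ($Q = \left(-3\right) 101 = -303$)
$\frac{Q + 418}{30 + 22} = \frac{-303 + 418}{30 + 22} = \frac{115}{52}$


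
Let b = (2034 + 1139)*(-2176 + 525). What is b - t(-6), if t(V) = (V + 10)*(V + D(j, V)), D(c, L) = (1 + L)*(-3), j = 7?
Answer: -5238659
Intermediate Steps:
D(c, L) = -3 - 3*L
t(V) = (-3 - 2*V)*(10 + V) (t(V) = (V + 10)*(V + (-3 - 3*V)) = (10 + V)*(-3 - 2*V) = (-3 - 2*V)*(10 + V))
b = -5238623 (b = 3173*(-1651) = -5238623)
b - t(-6) = -5238623 - (-30 - 23*(-6) - 2*(-6)**2) = -5238623 - (-30 + 138 - 2*36) = -5238623 - (-30 + 138 - 72) = -5238623 - 1*36 = -5238623 - 36 = -5238659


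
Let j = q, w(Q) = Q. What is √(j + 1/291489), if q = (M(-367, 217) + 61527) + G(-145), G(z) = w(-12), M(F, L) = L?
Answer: √43348025268141/26499 ≈ 248.46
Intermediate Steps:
G(z) = -12
q = 61732 (q = (217 + 61527) - 12 = 61744 - 12 = 61732)
j = 61732
√(j + 1/291489) = √(61732 + 1/291489) = √(17994198949/291489) = √43348025268141/26499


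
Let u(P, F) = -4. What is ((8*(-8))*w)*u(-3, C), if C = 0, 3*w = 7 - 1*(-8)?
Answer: 1280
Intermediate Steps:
w = 5 (w = (7 - 1*(-8))/3 = (7 + 8)/3 = (⅓)*15 = 5)
((8*(-8))*w)*u(-3, C) = ((8*(-8))*5)*(-4) = -64*5*(-4) = -320*(-4) = 1280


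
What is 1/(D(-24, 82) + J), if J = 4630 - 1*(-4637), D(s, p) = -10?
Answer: 1/9257 ≈ 0.00010803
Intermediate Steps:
J = 9267 (J = 4630 + 4637 = 9267)
1/(D(-24, 82) + J) = 1/(-10 + 9267) = 1/9257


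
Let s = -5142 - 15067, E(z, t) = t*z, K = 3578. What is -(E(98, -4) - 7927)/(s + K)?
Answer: -8319/16631 ≈ -0.50021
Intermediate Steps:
s = -20209
-(E(98, -4) - 7927)/(s + K) = -(-4*98 - 7927)/(-20209 + 3578) = -(-392 - 7927)/(-16631) = -(-8319)*(-1)/16631 = -1*8319/16631 = -8319/16631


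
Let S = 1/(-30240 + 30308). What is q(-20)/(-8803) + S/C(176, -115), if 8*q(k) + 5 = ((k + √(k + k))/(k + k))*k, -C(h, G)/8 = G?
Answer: 126103/550715680 - I*√10/70424 ≈ 0.00022898 - 4.4903e-5*I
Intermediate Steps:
C(h, G) = -8*G
S = 1/68 ≈ 0.014706
q(k) = -5/8 + k/16 + √2*√k/16 (q(k) = -5/8 + (((k + √(k + k))/(k + k))*k)/8 = -5/8 + (((k + √(2*k))/((2*k)))*k)/8 = -5/8 + (((k + √2*√k)*(1/(2*k)))*k)/8 = -5/8 + (((k + √2*√k)/(2*k))*k)/8 = -5/8 + (k/2 + √2*√k/2)/8 = -5/8 + (k/16 + √2*√k/16) = -5/8 + k/16 + √2*√k/16)
q(-20)/(-8803) + S/C(176, -115) = (-5/8 + (1/16)*(-20) + √2*√(-20)/16)/(-8803) + 1/(68*((-8*(-115)))) = (-5/8 - 5/4 + √2*(2*I*√5)/16)*(-1/8803) + (1/68)/920 = (-5/8 - 5/4 + I*√10/8)*(-1/8803) + (1/68)*(1/920) = (-15/8 + I*√10/8)*(-1/8803) + 1/62560 = (15/70424 - I*√10/70424) + 1/62560 = 126103/550715680 - I*√10/70424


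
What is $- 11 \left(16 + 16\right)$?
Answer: $-352$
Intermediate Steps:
$- 11 \left(16 + 16\right) = \left(-11\right) 32 = -352$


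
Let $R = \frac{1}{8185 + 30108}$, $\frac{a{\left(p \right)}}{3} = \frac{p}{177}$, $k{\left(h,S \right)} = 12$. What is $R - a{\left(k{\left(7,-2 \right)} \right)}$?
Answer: $- \frac{459457}{2259287} \approx -0.20336$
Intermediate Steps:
$a{\left(p \right)} = \frac{p}{59}$ ($a{\left(p \right)} = 3 \frac{p}{177} = \frac{p}{59}$)
$R = \frac{1}{38293} \approx 2.6114 \cdot 10^{-5}$
$R - a{\left(k{\left(7,-2 \right)} \right)} = \frac{1}{38293} - \frac{1}{59} \cdot 12 = \frac{1}{38293} - \frac{12}{59} = - \frac{459457}{2259287}$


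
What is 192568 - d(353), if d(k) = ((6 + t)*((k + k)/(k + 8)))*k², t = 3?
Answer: -722248538/361 ≈ -2.0007e+6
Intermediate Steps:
d(k) = 18*k³/(8 + k) (d(k) = ((6 + 3)*((k + k)/(k + 8)))*k² = (9*((2*k)/(8 + k)))*k² = (9*(2*k/(8 + k)))*k² = (18*k/(8 + k))*k² = 18*k³/(8 + k))
192568 - d(353) = 192568 - 18*353³/(8 + 353) = 192568 - 18*43986977/361 = 192568 - 1*791765586/361 = 192568 - 791765586/361 = -722248538/361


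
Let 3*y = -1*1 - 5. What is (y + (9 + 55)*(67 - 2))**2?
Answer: 17288964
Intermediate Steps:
y = -2 (y = (-1*1 - 5)/3 = (-1 - 5)/3 = (1/3)*(-6) = -2)
(y + (9 + 55)*(67 - 2))**2 = (-2 + (9 + 55)*(67 - 2))**2 = (-2 + 64*65)**2 = (-2 + 4160)**2 = 4158**2 = 17288964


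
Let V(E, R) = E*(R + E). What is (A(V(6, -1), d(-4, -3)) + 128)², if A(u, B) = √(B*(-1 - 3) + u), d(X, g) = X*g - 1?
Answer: (128 + I*√14)² ≈ 16370.0 + 957.86*I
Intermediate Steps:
d(X, g) = -1 + X*g
V(E, R) = E*(E + R)
A(u, B) = √(u - 4*B) (A(u, B) = √(B*(-4) + u) = √(-4*B + u) = √(u - 4*B))
(A(V(6, -1), d(-4, -3)) + 128)² = (√(6*(6 - 1) - 4*(-1 - 4*(-3))) + 128)² = (√(6*5 - 4*(-1 + 12)) + 128)² = (√(30 - 4*11) + 128)² = (√(30 - 44) + 128)² = (√(-14) + 128)² = (I*√14 + 128)² = (128 + I*√14)²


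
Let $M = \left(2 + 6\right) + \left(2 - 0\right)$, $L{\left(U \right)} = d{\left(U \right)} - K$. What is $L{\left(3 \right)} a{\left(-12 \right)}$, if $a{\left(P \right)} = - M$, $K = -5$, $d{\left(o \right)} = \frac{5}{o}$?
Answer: $- \frac{200}{3} \approx -66.667$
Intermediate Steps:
$L{\left(U \right)} = 5 + \frac{5}{U}$ ($L{\left(U \right)} = \frac{5}{U} - -5 = \frac{5}{U} + 5 = 5 + \frac{5}{U}$)
$M = 10$ ($M = 8 + \left(2 + 0\right) = 8 + 2 = 10$)
$a{\left(P \right)} = -10$ ($a{\left(P \right)} = \left(-1\right) 10 = -10$)
$L{\left(3 \right)} a{\left(-12 \right)} = \left(5 + \frac{5}{3}\right) \left(-10\right) = \frac{20}{3} \left(-10\right) = - \frac{200}{3}$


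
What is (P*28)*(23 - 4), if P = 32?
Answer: 17024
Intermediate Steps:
(P*28)*(23 - 4) = (32*28)*(23 - 4) = 896*19 = 17024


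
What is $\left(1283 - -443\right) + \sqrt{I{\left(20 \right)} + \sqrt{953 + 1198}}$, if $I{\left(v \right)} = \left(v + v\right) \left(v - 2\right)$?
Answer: $1726 + \sqrt{720 + 3 \sqrt{239}} \approx 1753.7$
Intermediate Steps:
$I{\left(v \right)} = 2 v \left(-2 + v\right)$
$\left(1283 - -443\right) + \sqrt{I{\left(20 \right)} + \sqrt{953 + 1198}} = \left(1283 - -443\right) + \sqrt{2 \cdot 20 \left(-2 + 20\right) + \sqrt{953 + 1198}} = \left(1283 + 443\right) + \sqrt{2 \cdot 20 \cdot 18 + \sqrt{2151}} = 1726 + \sqrt{720 + 3 \sqrt{239}}$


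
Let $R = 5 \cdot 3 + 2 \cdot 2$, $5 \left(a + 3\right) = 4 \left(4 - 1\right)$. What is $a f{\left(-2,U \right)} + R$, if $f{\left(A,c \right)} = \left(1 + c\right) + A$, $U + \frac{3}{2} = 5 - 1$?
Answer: $\frac{181}{10} \approx 18.1$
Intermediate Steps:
$U = \frac{5}{2}$ ($U = - \frac{3}{2} + \left(5 - 1\right) = - \frac{3}{2} + 4 = \frac{5}{2} \approx 2.5$)
$f{\left(A,c \right)} = 1 + A + c$
$a = - \frac{3}{5}$ ($a = -3 + \frac{4 \left(4 - 1\right)}{5} = -3 + \frac{4 \cdot 3}{5} = -3 + \frac{1}{5} \cdot 12 = -3 + \frac{12}{5} = - \frac{3}{5} \approx -0.6$)
$R = 19$ ($R = 15 + 4 = 19$)
$a f{\left(-2,U \right)} + R = - \frac{3 \left(1 - 2 + \frac{5}{2}\right)}{5} + 19 = \left(- \frac{3}{5}\right) \frac{3}{2} + 19 = - \frac{9}{10} + 19 = \frac{181}{10}$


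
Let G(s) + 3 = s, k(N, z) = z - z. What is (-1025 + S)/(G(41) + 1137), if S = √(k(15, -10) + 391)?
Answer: -41/47 + √391/1175 ≈ -0.85551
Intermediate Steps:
k(N, z) = 0
G(s) = -3 + s
S = √391 (S = √(0 + 391) = √391 ≈ 19.774)
(-1025 + S)/(G(41) + 1137) = (-1025 + √391)/((-3 + 41) + 1137) = (-1025 + √391)/(38 + 1137) = (-1025 + √391)/1175 = (-1025 + √391)*(1/1175) = -41/47 + √391/1175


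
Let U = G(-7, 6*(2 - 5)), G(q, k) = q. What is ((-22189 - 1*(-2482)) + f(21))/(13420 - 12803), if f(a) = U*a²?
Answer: -22794/617 ≈ -36.943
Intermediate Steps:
U = -7
f(a) = -7*a²
((-22189 - 1*(-2482)) + f(21))/(13420 - 12803) = ((-22189 - 1*(-2482)) - 7*21²)/(13420 - 12803) = ((-22189 + 2482) - 7*441)/617 = (-19707 - 3087)*(1/617) = -22794*1/617 = -22794/617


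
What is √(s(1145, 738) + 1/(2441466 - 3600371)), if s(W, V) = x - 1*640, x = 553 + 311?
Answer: √300845617822695/1158905 ≈ 14.967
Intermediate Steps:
x = 864
s(W, V) = 224 (s(W, V) = 864 - 1*640 = 864 - 640 = 224)
√(s(1145, 738) + 1/(2441466 - 3600371)) = √(224 + 1/(2441466 - 3600371)) = √(224 + 1/(-1158905)) = √(224 - 1/1158905) = √(259594719/1158905) = √300845617822695/1158905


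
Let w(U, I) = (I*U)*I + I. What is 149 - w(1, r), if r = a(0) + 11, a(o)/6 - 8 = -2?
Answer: -2107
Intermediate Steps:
a(o) = 36 (a(o) = 48 + 6*(-2) = 48 - 12 = 36)
r = 47 (r = 36 + 11 = 47)
w(U, I) = I + U*I² (w(U, I) = U*I² + I = I + U*I²)
149 - w(1, r) = 149 - 47*(1 + 47*1) = 149 - 47*(1 + 47) = 149 - 47*48 = 149 - 1*2256 = 149 - 2256 = -2107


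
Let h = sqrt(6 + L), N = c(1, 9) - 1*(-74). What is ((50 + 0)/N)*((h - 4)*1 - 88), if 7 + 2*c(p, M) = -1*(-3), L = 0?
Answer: -575/9 + 25*sqrt(6)/36 ≈ -62.188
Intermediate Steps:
c(p, M) = -2 (c(p, M) = -7/2 + (-1*(-3))/2 = -7/2 + (1/2)*3 = -7/2 + 3/2 = -2)
N = 72 (N = -2 - 1*(-74) = -2 + 74 = 72)
h = sqrt(6) (h = sqrt(6 + 0) = sqrt(6) ≈ 2.4495)
((50 + 0)/N)*((h - 4)*1 - 88) = ((50 + 0)/72)*((sqrt(6) - 4)*1 - 88) = (50*(1/72))*((-4 + sqrt(6))*1 - 88) = 25*((-4 + sqrt(6)) - 88)/36 = 25*(-92 + sqrt(6))/36 = -575/9 + 25*sqrt(6)/36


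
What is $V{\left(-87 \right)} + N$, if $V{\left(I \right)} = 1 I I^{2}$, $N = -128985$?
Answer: $-787488$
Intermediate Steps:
$V{\left(I \right)} = I^{3}$ ($V{\left(I \right)} = I I^{2} = I^{3}$)
$V{\left(-87 \right)} + N = \left(-87\right)^{3} - 128985 = -658503 - 128985 = -787488$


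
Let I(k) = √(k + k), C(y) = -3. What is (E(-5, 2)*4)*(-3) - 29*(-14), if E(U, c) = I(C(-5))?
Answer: 406 - 12*I*√6 ≈ 406.0 - 29.394*I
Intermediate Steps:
I(k) = √2*√k (I(k) = √(2*k) = √2*√k)
E(U, c) = I*√6 (E(U, c) = √2*√(-3) = √2*(I*√3) = I*√6)
(E(-5, 2)*4)*(-3) - 29*(-14) = ((I*√6)*4)*(-3) - 29*(-14) = (4*I*√6)*(-3) + 406 = -12*I*√6 + 406 = 406 - 12*I*√6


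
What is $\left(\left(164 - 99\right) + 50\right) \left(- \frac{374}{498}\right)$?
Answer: $- \frac{21505}{249} \approx -86.365$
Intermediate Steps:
$\left(\left(164 - 99\right) + 50\right) \left(- \frac{374}{498}\right) = \left(\left(164 - 99\right) + 50\right) \left(\left(-374\right) \frac{1}{498}\right) = \left(65 + 50\right) \left(- \frac{187}{249}\right) = 115 \left(- \frac{187}{249}\right) = - \frac{21505}{249}$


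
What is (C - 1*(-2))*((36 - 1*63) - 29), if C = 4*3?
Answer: -784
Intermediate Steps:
C = 12
(C - 1*(-2))*((36 - 1*63) - 29) = (12 - 1*(-2))*((36 - 1*63) - 29) = (12 + 2)*((36 - 63) - 29) = 14*(-27 - 29) = 14*(-56) = -784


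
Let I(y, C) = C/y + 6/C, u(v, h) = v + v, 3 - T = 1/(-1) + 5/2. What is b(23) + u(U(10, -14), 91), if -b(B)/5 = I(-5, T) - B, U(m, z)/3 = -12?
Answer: 49/2 ≈ 24.500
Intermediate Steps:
U(m, z) = -36 (U(m, z) = 3*(-12) = -36)
T = 3/2 (T = 3 - (1/(-1) + 5/2) = 3 - (1*(-1) + 5*(½)) = 3 - (-1 + 5/2) = 3 - 1*3/2 = 3 - 3/2 = 3/2 ≈ 1.5000)
u(v, h) = 2*v
I(y, C) = 6/C + C/y
b(B) = -37/2 + 5*B (b(B) = -5*((6/(3/2) + (3/2)/(-5)) - B) = -5*((6*(⅔) + (3/2)*(-⅕)) - B) = -5*((4 - 3/10) - B) = -5*(37/10 - B) = -37/2 + 5*B)
b(23) + u(U(10, -14), 91) = (-37/2 + 5*23) + 2*(-36) = (-37/2 + 115) - 72 = 193/2 - 72 = 49/2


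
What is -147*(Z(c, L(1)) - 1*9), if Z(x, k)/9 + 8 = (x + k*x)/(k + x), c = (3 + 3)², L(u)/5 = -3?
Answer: 43659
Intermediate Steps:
L(u) = -15 (L(u) = 5*(-3) = -15)
c = 36 (c = 6² = 36)
Z(x, k) = -72 + 9*(x + k*x)/(k + x) (Z(x, k) = -72 + 9*((x + k*x)/(k + x)) = -72 + 9*(x + k*x)/(k + x))
-147*(Z(c, L(1)) - 1*9) = -147*(9*(-8*(-15) - 7*36 - 15*36)/(-15 + 36) - 1*9) = -147*(9*(120 - 252 - 540)/21 - 9) = -147*(9*(1/21)*(-672) - 9) = -147*(-288 - 9) = -147*(-297) = 43659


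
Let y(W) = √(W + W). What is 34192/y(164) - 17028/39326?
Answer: -8514/19663 + 8548*√82/41 ≈ 1887.5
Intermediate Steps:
y(W) = √2*√W (y(W) = √(2*W) = √2*√W)
34192/y(164) - 17028/39326 = 34192/((√2*√164)) - 17028/39326 = 34192/((√2*(2*√41))) - 17028*1/39326 = 34192/((2*√82)) - 8514/19663 = 34192*(√82/164) - 8514/19663 = 8548*√82/41 - 8514/19663 = -8514/19663 + 8548*√82/41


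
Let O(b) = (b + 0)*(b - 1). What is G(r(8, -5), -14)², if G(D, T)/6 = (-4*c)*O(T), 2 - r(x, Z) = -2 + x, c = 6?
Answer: 914457600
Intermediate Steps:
O(b) = b*(-1 + b)
r(x, Z) = 4 - x (r(x, Z) = 2 - (-2 + x) = 2 + (2 - x) = 4 - x)
G(D, T) = -144*T*(-1 + T) (G(D, T) = 6*((-4*6)*(T*(-1 + T))) = 6*(-24*T*(-1 + T)) = -144*T*(-1 + T))
G(r(8, -5), -14)² = (144*(-14)*(1 - 1*(-14)))² = (144*(-14)*(1 + 14))² = (144*(-14)*15)² = (-30240)² = 914457600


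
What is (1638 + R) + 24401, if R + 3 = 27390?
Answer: 53426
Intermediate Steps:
R = 27387 (R = -3 + 27390 = 27387)
(1638 + R) + 24401 = (1638 + 27387) + 24401 = 29025 + 24401 = 53426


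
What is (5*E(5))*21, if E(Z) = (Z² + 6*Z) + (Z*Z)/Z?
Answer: 6300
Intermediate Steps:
E(Z) = Z² + 7*Z (E(Z) = (Z² + 6*Z) + Z²/Z = (Z² + 6*Z) + Z = Z² + 7*Z)
(5*E(5))*21 = (5*(5*(7 + 5)))*21 = (5*(5*12))*21 = (5*60)*21 = 300*21 = 6300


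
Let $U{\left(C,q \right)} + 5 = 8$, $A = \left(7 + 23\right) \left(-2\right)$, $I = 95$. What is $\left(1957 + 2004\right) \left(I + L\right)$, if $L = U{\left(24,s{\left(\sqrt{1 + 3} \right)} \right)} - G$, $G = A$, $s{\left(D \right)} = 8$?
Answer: $625838$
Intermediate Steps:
$A = -60$ ($A = 30 \left(-2\right) = -60$)
$G = -60$
$U{\left(C,q \right)} = 3$ ($U{\left(C,q \right)} = -5 + 8 = 3$)
$L = 63$ ($L = 3 - -60 = 3 + 60 = 63$)
$\left(1957 + 2004\right) \left(I + L\right) = \left(1957 + 2004\right) \left(95 + 63\right) = 3961 \cdot 158 = 625838$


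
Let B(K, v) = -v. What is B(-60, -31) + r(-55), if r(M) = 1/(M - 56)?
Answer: 3440/111 ≈ 30.991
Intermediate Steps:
r(M) = 1/(-56 + M)
B(-60, -31) + r(-55) = -1*(-31) + 1/(-56 - 55) = 31 + 1/(-111) = 31 - 1/111 = 3440/111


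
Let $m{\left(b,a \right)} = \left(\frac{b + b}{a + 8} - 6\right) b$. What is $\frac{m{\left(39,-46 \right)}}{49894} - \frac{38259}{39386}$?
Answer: $- \frac{702000243}{718026473} \approx -0.97768$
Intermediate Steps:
$m{\left(b,a \right)} = b \left(-6 + \frac{2 b}{8 + a}\right)$ ($m{\left(b,a \right)} = \left(\frac{2 b}{8 + a} - 6\right) b = \left(-6 + \frac{2 b}{8 + a}\right) b = b \left(-6 + \frac{2 b}{8 + a}\right)$)
$\frac{m{\left(39,-46 \right)}}{49894} - \frac{38259}{39386} = \frac{2 \cdot 39 \frac{1}{8 - 46} \left(-24 + 39 - -138\right)}{49894} - \frac{38259}{39386} = 2 \cdot 39 \frac{1}{-38} \left(-24 + 39 + 138\right) \frac{1}{49894} - \frac{38259}{39386} = 2 \cdot 39 \left(- \frac{1}{38}\right) 153 \cdot \frac{1}{49894} - \frac{38259}{39386} = \left(- \frac{5967}{19}\right) \frac{1}{49894} - \frac{38259}{39386} = - \frac{459}{72922} - \frac{38259}{39386} = - \frac{702000243}{718026473}$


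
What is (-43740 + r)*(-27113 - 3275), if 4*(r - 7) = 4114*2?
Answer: 1266450288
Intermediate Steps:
r = 2064 (r = 7 + (4114*2)/4 = 7 + (¼)*8228 = 7 + 2057 = 2064)
(-43740 + r)*(-27113 - 3275) = (-43740 + 2064)*(-27113 - 3275) = -41676*(-30388) = 1266450288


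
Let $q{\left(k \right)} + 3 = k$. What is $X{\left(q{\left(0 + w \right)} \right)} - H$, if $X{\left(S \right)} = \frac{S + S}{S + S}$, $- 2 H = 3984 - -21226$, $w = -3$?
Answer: $12606$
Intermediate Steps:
$H = -12605$ ($H = - \frac{3984 - -21226}{2} = - \frac{3984 + 21226}{2} = \left(- \frac{1}{2}\right) 25210 = -12605$)
$q{\left(k \right)} = -3 + k$
$X{\left(S \right)} = 1$ ($X{\left(S \right)} = \frac{2 S}{2 S} = 2 S \frac{1}{2 S} = 1$)
$X{\left(q{\left(0 + w \right)} \right)} - H = 1 - -12605 = 1 + 12605 = 12606$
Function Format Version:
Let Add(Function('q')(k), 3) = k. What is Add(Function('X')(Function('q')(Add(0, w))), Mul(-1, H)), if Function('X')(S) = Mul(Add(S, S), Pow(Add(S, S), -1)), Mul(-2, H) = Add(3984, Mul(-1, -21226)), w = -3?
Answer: 12606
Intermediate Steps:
H = -12605 (H = Mul(Rational(-1, 2), Add(3984, Mul(-1, -21226))) = Mul(Rational(-1, 2), Add(3984, 21226)) = Mul(Rational(-1, 2), 25210) = -12605)
Function('q')(k) = Add(-3, k)
Function('X')(S) = 1 (Function('X')(S) = Mul(Mul(2, S), Pow(Mul(2, S), -1)) = Mul(Mul(2, S), Mul(Rational(1, 2), Pow(S, -1))) = 1)
Add(Function('X')(Function('q')(Add(0, w))), Mul(-1, H)) = Add(1, Mul(-1, -12605)) = Add(1, 12605) = 12606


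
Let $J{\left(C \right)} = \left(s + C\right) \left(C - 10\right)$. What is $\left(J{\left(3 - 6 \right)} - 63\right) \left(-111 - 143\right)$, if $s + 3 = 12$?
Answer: $35814$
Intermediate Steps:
$s = 9$ ($s = -3 + 12 = 9$)
$J{\left(C \right)} = \left(-10 + C\right) \left(9 + C\right)$ ($J{\left(C \right)} = \left(9 + C\right) \left(C - 10\right) = \left(9 + C\right) \left(-10 + C\right) = \left(-10 + C\right) \left(9 + C\right)$)
$\left(J{\left(3 - 6 \right)} - 63\right) \left(-111 - 143\right) = \left(\left(-90 + \left(3 - 6\right)^{2} - \left(3 - 6\right)\right) - 63\right) \left(-111 - 143\right) = \left(\left(-90 + \left(-3\right)^{2} - -3\right) - 63\right) \left(-254\right) = \left(\left(-90 + 9 + 3\right) - 63\right) \left(-254\right) = \left(-78 - 63\right) \left(-254\right) = \left(-141\right) \left(-254\right) = 35814$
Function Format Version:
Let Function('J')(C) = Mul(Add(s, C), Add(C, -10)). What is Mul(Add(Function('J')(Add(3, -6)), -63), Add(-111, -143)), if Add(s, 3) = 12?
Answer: 35814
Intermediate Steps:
s = 9 (s = Add(-3, 12) = 9)
Function('J')(C) = Mul(Add(-10, C), Add(9, C)) (Function('J')(C) = Mul(Add(9, C), Add(C, -10)) = Mul(Add(9, C), Add(-10, C)) = Mul(Add(-10, C), Add(9, C)))
Mul(Add(Function('J')(Add(3, -6)), -63), Add(-111, -143)) = Mul(Add(Add(-90, Pow(Add(3, -6), 2), Mul(-1, Add(3, -6))), -63), Add(-111, -143)) = Mul(Add(Add(-90, Pow(-3, 2), Mul(-1, -3)), -63), -254) = Mul(Add(Add(-90, 9, 3), -63), -254) = Mul(Add(-78, -63), -254) = Mul(-141, -254) = 35814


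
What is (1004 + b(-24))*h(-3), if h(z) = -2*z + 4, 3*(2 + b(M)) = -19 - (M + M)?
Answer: 30350/3 ≈ 10117.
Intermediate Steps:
b(M) = -25/3 - 2*M/3 (b(M) = -2 + (-19 - (M + M))/3 = -2 + (-19 - 2*M)/3 = -2 + (-19/3 - 2*M/3) = -25/3 - 2*M/3)
h(z) = 4 - 2*z
(1004 + b(-24))*h(-3) = (1004 + (-25/3 - ⅔*(-24)))*(4 - 2*(-3)) = (1004 + (-25/3 + 16))*(4 + 6) = (1004 + 23/3)*10 = (3035/3)*10 = 30350/3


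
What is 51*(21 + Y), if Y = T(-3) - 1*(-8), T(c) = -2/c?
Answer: 1513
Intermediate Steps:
Y = 26/3 (Y = -2/(-3) - 1*(-8) = -2*(-1/3) + 8 = 2/3 + 8 = 26/3 ≈ 8.6667)
51*(21 + Y) = 51*(21 + 26/3) = 51*(89/3) = 1513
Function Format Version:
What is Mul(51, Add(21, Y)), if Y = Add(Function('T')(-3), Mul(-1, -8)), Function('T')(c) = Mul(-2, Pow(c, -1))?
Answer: 1513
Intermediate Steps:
Y = Rational(26, 3) (Y = Add(Mul(-2, Pow(-3, -1)), Mul(-1, -8)) = Add(Mul(-2, Rational(-1, 3)), 8) = Add(Rational(2, 3), 8) = Rational(26, 3) ≈ 8.6667)
Mul(51, Add(21, Y)) = Mul(51, Add(21, Rational(26, 3))) = Mul(51, Rational(89, 3)) = 1513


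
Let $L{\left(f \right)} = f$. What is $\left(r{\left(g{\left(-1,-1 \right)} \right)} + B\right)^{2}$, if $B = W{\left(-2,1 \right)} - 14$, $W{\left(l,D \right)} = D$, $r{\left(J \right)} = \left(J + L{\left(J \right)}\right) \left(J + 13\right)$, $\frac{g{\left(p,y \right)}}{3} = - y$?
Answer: $6889$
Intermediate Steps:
$g{\left(p,y \right)} = - 3 y$ ($g{\left(p,y \right)} = 3 \left(- y\right) = - 3 y$)
$r{\left(J \right)} = 2 J \left(13 + J\right)$ ($r{\left(J \right)} = \left(J + J\right) \left(J + 13\right) = 2 J \left(13 + J\right)$)
$B = -13$ ($B = 1 - 14 = -13$)
$\left(r{\left(g{\left(-1,-1 \right)} \right)} + B\right)^{2} = \left(2 \left(\left(-3\right) \left(-1\right)\right) \left(13 - -3\right) - 13\right)^{2} = \left(2 \cdot 3 \left(13 + 3\right) - 13\right)^{2} = \left(2 \cdot 3 \cdot 16 - 13\right)^{2} = \left(96 - 13\right)^{2} = 83^{2} = 6889$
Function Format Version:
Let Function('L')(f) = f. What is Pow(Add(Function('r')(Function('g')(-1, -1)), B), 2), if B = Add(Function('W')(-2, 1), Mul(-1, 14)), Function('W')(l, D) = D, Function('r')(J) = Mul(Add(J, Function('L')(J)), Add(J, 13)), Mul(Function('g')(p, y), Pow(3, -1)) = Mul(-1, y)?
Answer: 6889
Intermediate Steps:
Function('g')(p, y) = Mul(-3, y) (Function('g')(p, y) = Mul(3, Mul(-1, y)) = Mul(-3, y))
Function('r')(J) = Mul(2, J, Add(13, J)) (Function('r')(J) = Mul(Add(J, J), Add(J, 13)) = Mul(Mul(2, J), Add(13, J)) = Mul(2, J, Add(13, J)))
B = -13 (B = Add(1, Mul(-1, 14)) = Add(1, -14) = -13)
Pow(Add(Function('r')(Function('g')(-1, -1)), B), 2) = Pow(Add(Mul(2, Mul(-3, -1), Add(13, Mul(-3, -1))), -13), 2) = Pow(Add(Mul(2, 3, Add(13, 3)), -13), 2) = Pow(Add(Mul(2, 3, 16), -13), 2) = Pow(Add(96, -13), 2) = Pow(83, 2) = 6889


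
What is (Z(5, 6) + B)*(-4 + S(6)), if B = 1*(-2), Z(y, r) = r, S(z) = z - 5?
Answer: -12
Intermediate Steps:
S(z) = -5 + z
B = -2
(Z(5, 6) + B)*(-4 + S(6)) = (6 - 2)*(-4 + (-5 + 6)) = 4*(-4 + 1) = 4*(-3) = -12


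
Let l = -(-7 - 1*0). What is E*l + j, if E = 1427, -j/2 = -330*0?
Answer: 9989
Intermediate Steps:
l = 7 (l = -(-7 + 0) = -1*(-7) = 7)
j = 0 (j = -(-660)*0 = -2*0 = 0)
E*l + j = 1427*7 + 0 = 9989 + 0 = 9989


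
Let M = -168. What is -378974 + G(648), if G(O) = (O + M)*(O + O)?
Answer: 243106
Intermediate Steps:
G(O) = 2*O*(-168 + O) (G(O) = (O - 168)*(O + O) = (-168 + O)*(2*O) = 2*O*(-168 + O))
-378974 + G(648) = -378974 + 2*648*(-168 + 648) = -378974 + 2*648*480 = -378974 + 622080 = 243106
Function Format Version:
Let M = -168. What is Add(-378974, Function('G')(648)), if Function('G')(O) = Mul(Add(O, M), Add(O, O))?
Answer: 243106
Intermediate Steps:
Function('G')(O) = Mul(2, O, Add(-168, O)) (Function('G')(O) = Mul(Add(O, -168), Add(O, O)) = Mul(Add(-168, O), Mul(2, O)) = Mul(2, O, Add(-168, O)))
Add(-378974, Function('G')(648)) = Add(-378974, Mul(2, 648, Add(-168, 648))) = Add(-378974, Mul(2, 648, 480)) = Add(-378974, 622080) = 243106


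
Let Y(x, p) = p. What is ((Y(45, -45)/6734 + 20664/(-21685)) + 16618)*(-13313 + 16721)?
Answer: 4134812349608376/73013395 ≈ 5.6631e+7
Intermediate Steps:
((Y(45, -45)/6734 + 20664/(-21685)) + 16618)*(-13313 + 16721) = ((-45/6734 + 20664/(-21685)) + 16618)*(-13313 + 16721) = ((-45*1/6734 + 20664*(-1/21685)) + 16618)*3408 = ((-45/6734 - 20664/21685) + 16618)*3408 = (-140127201/146026790 + 16618)*3408 = (2426533069019/146026790)*3408 = 4134812349608376/73013395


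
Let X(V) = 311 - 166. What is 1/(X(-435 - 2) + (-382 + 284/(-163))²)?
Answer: 26569/3916355005 ≈ 6.7841e-6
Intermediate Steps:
X(V) = 145
1/(X(-435 - 2) + (-382 + 284/(-163))²) = 1/(145 + (-382 + 284/(-163))²) = 1/(145 + (-382 + 284*(-1/163))²) = 1/(145 + (-382 - 284/163)²) = 1/(145 + (-62550/163)²) = 1/(145 + 3912502500/26569) = 1/(3916355005/26569) = 26569/3916355005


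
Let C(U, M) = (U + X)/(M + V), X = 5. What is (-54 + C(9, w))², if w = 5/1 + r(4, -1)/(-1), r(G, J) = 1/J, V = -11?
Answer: 80656/25 ≈ 3226.2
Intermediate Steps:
w = 6 (w = 5/1 + 1/(-1*(-1)) = 5*1 - 1*(-1) = 5 + 1 = 6)
C(U, M) = (5 + U)/(-11 + M) (C(U, M) = (U + 5)/(M - 11) = (5 + U)/(-11 + M))
(-54 + C(9, w))² = (-54 + (5 + 9)/(-11 + 6))² = (-54 + 14/(-5))² = (-54 - ⅕*14)² = (-54 - 14/5)² = (-284/5)² = 80656/25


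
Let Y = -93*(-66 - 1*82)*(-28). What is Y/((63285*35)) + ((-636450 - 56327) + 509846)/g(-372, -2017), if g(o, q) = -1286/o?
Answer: -3588816184186/67820425 ≈ -52916.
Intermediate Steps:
Y = -385392 (Y = -93*(-66 - 82)*(-28) = -93*(-148)*(-28) = 13764*(-28) = -385392)
Y/((63285*35)) + ((-636450 - 56327) + 509846)/g(-372, -2017) = -385392/(63285*35) + ((-636450 - 56327) + 509846)/((-1286/(-372))) = -385392/2214975 + (-692777 + 509846)/((-1286*(-1/372))) = -385392*1/2214975 - 182931/643/186 = -18352/105475 - 182931*186/643 = -18352/105475 - 34025166/643 = -3588816184186/67820425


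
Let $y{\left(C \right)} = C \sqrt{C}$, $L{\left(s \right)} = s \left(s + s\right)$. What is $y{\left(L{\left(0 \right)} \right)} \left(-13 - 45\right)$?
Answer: $0$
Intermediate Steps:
$L{\left(s \right)} = 2 s^{2}$ ($L{\left(s \right)} = s 2 s = 2 s^{2}$)
$y{\left(C \right)} = C^{\frac{3}{2}}$
$y{\left(L{\left(0 \right)} \right)} \left(-13 - 45\right) = \left(2 \cdot 0^{2}\right)^{\frac{3}{2}} \left(-13 - 45\right) = \left(2 \cdot 0\right)^{\frac{3}{2}} \left(-58\right) = 0^{\frac{3}{2}} \left(-58\right) = 0 \left(-58\right) = 0$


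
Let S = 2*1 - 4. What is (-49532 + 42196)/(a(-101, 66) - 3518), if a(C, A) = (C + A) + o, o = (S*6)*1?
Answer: 7336/3565 ≈ 2.0578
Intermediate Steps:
S = -2 (S = 2 - 4 = -2)
o = -12 (o = -2*6*1 = -12*1 = -12)
a(C, A) = -12 + A + C (a(C, A) = (C + A) - 12 = (A + C) - 12 = -12 + A + C)
(-49532 + 42196)/(a(-101, 66) - 3518) = (-49532 + 42196)/((-12 + 66 - 101) - 3518) = -7336/(-47 - 3518) = -7336/(-3565) = -7336*(-1/3565) = 7336/3565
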